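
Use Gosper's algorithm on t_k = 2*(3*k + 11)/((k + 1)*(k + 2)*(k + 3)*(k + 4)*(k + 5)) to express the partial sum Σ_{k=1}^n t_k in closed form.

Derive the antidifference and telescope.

Ratio r(k) = (k + 1)*(3*k + 14)/((k + 6)*(3*k + 11)).
So A=k + 1 and B=k + 6, with C=k + 11/3.
Key eq: (k + 1)·f(k+1) = (k + 5)·f(k) + (k + 11/3).
Degrees (1,1,1) ⇒ d ≤ 4.
Coefficient equations give f(k) = k*(k + 3)*(k**2 + 7*k + 14)/24.
Then R = B(k−1)f/C = k*(k + 3)*(k + 5)*(k**2 + 7*k + 14)/(8*(3*k + 11)), so s_k = R(k)·t_k = k*(k**2 + 7*k + 14)/(4*(k**3 + 7*k**2 + 14*k + 8)).
Δs = 2*(3*k + 11)/(k**5 + 15*k**4 + 85*k**3 + 225*k**2 + 274*k + 120), as required.
Evaluate: s_(n+1) = (n**3 + 10*n**2 + 31*n + 22)/(4*(n**3 + 10*n**2 + 31*n + 30)); subtract s_(1) = 11/60 ⇒ S(n) = n*(n**2 + 10*n + 31)/(15*(n**3 + 10*n**2 + 31*n + 30)).

S(n) = n*(n**2 + 10*n + 31)/(15*(n**3 + 10*n**2 + 31*n + 30))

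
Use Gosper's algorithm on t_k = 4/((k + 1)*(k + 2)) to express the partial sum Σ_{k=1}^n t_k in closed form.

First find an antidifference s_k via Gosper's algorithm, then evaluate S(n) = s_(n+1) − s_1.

S(n) = 2*n/(n + 2)

Step 1: r(k) = (k + 1)/(k + 3).
Factor: A=k + 1; B=k + 3; C=1.
Key eq: (k + 1)·f(k+1) = (k + 2)·f(k) + (1).
d = 1 from the (1,1,0) case.
Match coefficients ⇒ f(k) = k.
Get s_k = R·t_k = 4*k/(k + 1) with R(k) = B(k−1)f(k)/C(k) = k*(k + 2).
Δs = 4/(k**2 + 3*k + 2), as required.
s_(n+1) = 4*(n + 1)/(n + 2) and s_(1) = 2, so S(n) = 2*n/(n + 2).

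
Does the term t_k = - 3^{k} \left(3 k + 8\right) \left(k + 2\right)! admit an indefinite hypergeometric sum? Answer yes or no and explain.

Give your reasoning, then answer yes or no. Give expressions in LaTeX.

Ratio r(k) = 3*(k + 3)*(3*k + 11)/(3*k + 8).
Take A(k)=3*k + 9, B(k)=1, C(k)=k + 8/3.
Key eq: (3*k + 9)·f(k+1) = (1)·f(k) + (k + 8/3).
Bound: deg f ≤ 0.
Match coefficients ⇒ f(k) = 1/3.
So s_k = (B(k−1)f/C)·t_k = (1/(3*k + 8))·t_k = -3**k*factorial(k + 2).
Δs = -3**k*(3*k + 8)*factorial(k + 2), as required.

Yes. s_k = - 3^{k} \left(k + 2\right)!.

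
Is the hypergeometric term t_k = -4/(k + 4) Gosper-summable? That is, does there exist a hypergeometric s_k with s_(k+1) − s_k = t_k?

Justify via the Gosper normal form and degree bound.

t_(k+1)/t_k = (k + 4)/(k + 5).
Factor: A=k + 4; B=k + 5; C=1.
Solve (k + 4)·f(k+1) − (k + 4)·f(k) = 1.
Degrees (1,1,0) ⇒ d ≤ 0.
Put f(k) = c0: A·f(k+1) − B(k−1)·f(k) − C = -1; need -1 = 0 — inconsistent ⇒ no f, not summable.

No — key equation has no polynomial f.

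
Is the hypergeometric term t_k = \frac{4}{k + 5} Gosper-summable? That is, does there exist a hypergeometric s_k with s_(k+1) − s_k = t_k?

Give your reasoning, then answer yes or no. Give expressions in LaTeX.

Compute t_(k+1)/t_k: get (k + 5)/(k + 6).
A = k + 5, B = k + 6, C = 1.
f must satisfy (k + 5)·f(k+1) − (k + 5)·f(k) = 1.
Bound: deg f ≤ 0.
Generic f = c0 gives residual -1; -1 = 0 cannot hold, so t_k is not Gosper-summable.

No — key equation has no polynomial f.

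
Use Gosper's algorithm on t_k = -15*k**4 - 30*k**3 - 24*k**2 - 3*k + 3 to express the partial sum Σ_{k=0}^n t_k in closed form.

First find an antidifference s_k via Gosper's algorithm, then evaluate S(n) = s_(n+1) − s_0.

The ratio is (5*k**4 + 30*k**3 + 68*k**2 + 67*k + 23)/(5*k**4 + 10*k**3 + 8*k**2 + k - 1).
Gosper form: A/B · C(k+1)/C(k) with A=1, B=1, C=k**4 + 2*k**3 + 8*k**2/5 + k/5 - 1/5.
Set up (1)·f(k+1) − (1)·f(k) − (k**4 + 2*k**3 + 8*k**2/5 + k/5 - 1/5) = 0.
d = 5 from the (0,0,4) case.
Coefficient equations give f(k) = k*(3*k**4 - 2*k**2 - 3*k - 1)/15.
So s_k = (B(k−1)f/C)·t_k = (k*(3*k**4 - 2*k**2 - 3*k - 1)/(3*(5*k**4 + 10*k**3 + 8*k**2 + k - 1)))·t_k = k*(-3*k**4 + 2*k**2 + 3*k + 1).
Δs = -15*k**4 - 30*k**3 - 24*k**2 - 3*k + 3, as required.
Telescope: S(n) = s_(n+1) − s_(0) = -3*n**5 - 15*n**4 - 28*n**3 - 21*n**2 - 2*n + 3 − (0) = -3*n**5 - 15*n**4 - 28*n**3 - 21*n**2 - 2*n + 3.

S(n) = -3*n**5 - 15*n**4 - 28*n**3 - 21*n**2 - 2*n + 3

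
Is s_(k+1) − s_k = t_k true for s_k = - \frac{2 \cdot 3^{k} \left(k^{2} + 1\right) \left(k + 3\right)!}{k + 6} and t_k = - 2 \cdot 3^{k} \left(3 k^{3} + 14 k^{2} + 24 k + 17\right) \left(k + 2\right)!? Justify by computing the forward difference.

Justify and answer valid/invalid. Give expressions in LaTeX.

s_(k+1) = -6*3**k*(k**2 + 2*k + 2)*factorial(k + 4)/(k + 7)
s_(k+1) − s_k = -2*3**k*(3*k**4 + 35*k**3 + 131*k**2 + 203*k + 137)*factorial(k + 3)/((k + 6)*(k + 7))
(s_(k+1) − s_k) − t_k = 6*3**k*(3*k**4 + 32*k**3 + 107*k**2 + 161*k + 101)*factorial(k + 2)/((k + 6)*(k + 7))

Invalid: residual \frac{6 \cdot 3^{k} \left(3 k^{4} + 32 k^{3} + 107 k^{2} + 161 k + 101\right) \left(k + 2\right)!}{\left(k + 6\right) \left(k + 7\right)} ≠ 0.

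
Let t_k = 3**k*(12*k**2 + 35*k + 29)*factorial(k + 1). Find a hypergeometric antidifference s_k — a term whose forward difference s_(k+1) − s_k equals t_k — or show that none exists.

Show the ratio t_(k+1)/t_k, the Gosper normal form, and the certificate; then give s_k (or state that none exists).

s_k = 3**k*(4*k + 1)*factorial(k + 1)

t_(k+1)/t_k = 3*(12*k**3 + 83*k**2 + 194*k + 152)/(12*k**2 + 35*k + 29).
Factor: A=3*k + 6; B=1; C=k**2 + 35*k/12 + 29/12.
Solve (3*k + 6)·f(k+1) − (1)·f(k) = k**2 + 35*k/12 + 29/12.
Bound: deg f ≤ 1.
Solve for f: f(k) = (4*k + 1)/12 (degree 1 ≤ 1).
R(k) = B(k−1)·f(k)/C(k) = (4*k + 1)/(12*k**2 + 35*k + 29); s_k = R·t_k = 3**k*(4*k + 1)*factorial(k + 1).
Verify: 3**k*(12*k**2 + 35*k + 29)*factorial(k + 1) matches t_k.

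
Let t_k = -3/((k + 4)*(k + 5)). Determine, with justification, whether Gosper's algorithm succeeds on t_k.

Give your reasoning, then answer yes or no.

Step 1: r(k) = (k + 4)/(k + 6).
A = k + 4, B = k + 6, C = 1.
Set up (k + 4)·f(k+1) − (k + 5)·f(k) − (1) = 0.
From deg A=1, deg B=1, deg C=0: d=1.
Solving with deg f ≤ 1: f(k) = k/4.
Certificate R = B(k−1)f/C = k*(k + 5)/4 gives s_k = -3*k/(4*k + 16).
Check: Δs_k = -3/(k**2 + 9*k + 20). ✓

Yes. s_k = -3*k/(4*k + 16).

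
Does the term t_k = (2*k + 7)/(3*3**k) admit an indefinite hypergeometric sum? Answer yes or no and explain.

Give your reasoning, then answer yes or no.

Yes. s_k = (-k - 4)/3**k.

Step 1: r(k) = (2*k + 9)/(3*(2*k + 7)).
Take A(k)=1/3, B(k)=1, C(k)=k + 7/2.
f must satisfy (1/3)·f(k+1) − (1)·f(k) = k + 7/2.
Bound: deg f ≤ 1.
Match coefficients ⇒ f(k) = -3*(k + 4)/2.
So s_k = (B(k−1)f/C)·t_k = (-3*(k + 4)/(2*k + 7))·t_k = (-k - 4)/3**k.
Check: Δs_k = (2*k + 7)/(3*3**k). ✓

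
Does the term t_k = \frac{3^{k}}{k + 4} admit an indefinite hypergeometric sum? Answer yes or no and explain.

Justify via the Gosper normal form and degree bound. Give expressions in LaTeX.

Ratio r(k) = 3*(k + 4)/(k + 5).
So A=3*k + 12 and B=k + 5, with C=1.
Solve (3*k + 12)·f(k+1) − (k + 4)·f(k) = 1.
d = -1 from the (1,1,0) case.
Negative degree bound (-1): no f exists, t_k not Gosper-summable.

No. Not Gosper-summable.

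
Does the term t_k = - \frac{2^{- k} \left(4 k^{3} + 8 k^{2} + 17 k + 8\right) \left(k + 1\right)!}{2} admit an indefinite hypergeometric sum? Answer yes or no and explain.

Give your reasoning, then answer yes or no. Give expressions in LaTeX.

Ratio r(k) = (4*k**4 + 28*k**3 + 85*k**2 + 127*k + 74)/(2*(4*k**3 + 8*k**2 + 17*k + 8)).
Take A(k)=k/2 + 1, B(k)=1, C(k)=k**3 + 2*k**2 + 17*k/4 + 2.
Need (k/2 + 1)·f(k+1) − (1)·f(k) = k**3 + 2*k**2 + 17*k/4 + 2.
Bound: deg f ≤ 2.
Solve for f: f(k) = (4*k**2 - 3)/2 (degree 2 ≤ 2).
R(k) = B(k−1)·f(k)/C(k) = 2*(4*k**2 - 3)/(4*k**3 + 8*k**2 + 17*k + 8); s_k = R·t_k = -(4*k**2 - 3)*factorial(k + 1)/2**k.
Verify: -(4*k**3 + 8*k**2 + 17*k + 8)*factorial(k + 1)/(2*2**k) matches t_k.

Yes. s_k = - 2^{- k} \left(4 k^{2} - 3\right) \left(k + 1\right)!.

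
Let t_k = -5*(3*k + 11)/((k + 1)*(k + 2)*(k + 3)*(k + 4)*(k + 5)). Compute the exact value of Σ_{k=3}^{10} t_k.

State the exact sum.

Compute t_(k+1)/t_k: get (k + 1)*(3*k + 14)/((k + 6)*(3*k + 11)).
A = k + 1, B = k + 6, C = k + 11/3.
Need (k + 1)·f(k+1) − (k + 5)·f(k) = k + 11/3.
deg f ≤ 4 (via 1,1,1).
Match coefficients ⇒ f(k) = k*(k + 3)*(k**2 + 7*k + 14)/24.
R(k) = B(k−1)·f(k)/C(k) = k*(k + 3)*(k + 5)*(k**2 + 7*k + 14)/(8*(3*k + 11)); s_k = R·t_k = 5*k*(-k**2 - 7*k - 14)/(8*(k**3 + 7*k**2 + 14*k + 8)).
s_(k+1) − s_k = 5*(-3*k - 11)/(k**5 + 15*k**4 + 85*k**3 + 225*k**2 + 274*k + 120) = t_k.
Σ_(k=3)^(10) t_k = s_(11) − s_(3) = -583/936 − (-33/56) = -55/1638.

Σ = -55/1638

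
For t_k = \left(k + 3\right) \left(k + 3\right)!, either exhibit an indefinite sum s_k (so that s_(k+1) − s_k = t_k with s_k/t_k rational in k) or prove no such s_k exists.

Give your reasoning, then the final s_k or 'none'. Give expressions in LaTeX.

r(k) = (k + 4)**2/(k + 3) after simplifying.
A = k + 4, B = 1, C = k + 3.
f must satisfy (k + 4)·f(k+1) − (1)·f(k) = k + 3.
deg f ≤ 0 (via 1,0,1).
Match coefficients ⇒ f(k) = 1.
Get s_k = R·t_k = factorial(k + 3) with R(k) = B(k−1)f(k)/C(k) = 1/(k + 3).
Check: Δs_k = (k + 3)*factorial(k + 3). ✓

s_k = \left(k + 3\right)!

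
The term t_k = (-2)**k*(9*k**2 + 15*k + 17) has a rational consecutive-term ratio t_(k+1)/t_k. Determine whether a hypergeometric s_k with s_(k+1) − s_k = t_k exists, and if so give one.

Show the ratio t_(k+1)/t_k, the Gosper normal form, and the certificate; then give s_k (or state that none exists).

s_k = (-2)**k*(-3*k**2 - k - 3)

Compute t_(k+1)/t_k: get 2*(-9*k**2 - 33*k - 41)/(9*k**2 + 15*k + 17).
Take A(k)=-2, B(k)=1, C(k)=k**2 + 5*k/3 + 17/9.
Need (-2)·f(k+1) − (1)·f(k) = k**2 + 5*k/3 + 17/9.
deg f ≤ 2 (via 0,0,2).
A polynomial solution: f(k) = -(3*k**2 + k + 3)/9.
Then R = B(k−1)f/C = -(3*k**2 + k + 3)/(9*k**2 + 15*k + 17), so s_k = R(k)·t_k = (-2)**k*(-3*k**2 - k - 3).
Δs = (-2)**k*(9*k**2 + 15*k + 17), as required.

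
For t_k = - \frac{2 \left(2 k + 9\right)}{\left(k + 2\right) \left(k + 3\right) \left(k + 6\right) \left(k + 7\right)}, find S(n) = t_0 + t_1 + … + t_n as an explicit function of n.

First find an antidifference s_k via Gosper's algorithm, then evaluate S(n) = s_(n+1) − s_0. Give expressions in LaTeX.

S(n) = \frac{- n^{2} - 10 n - 9}{6 \left(n^{2} + 10 n + 21\right)}

Ratio r(k) = (k + 2)*(k + 6)*(2*k + 11)/((k + 4)*(k + 8)*(2*k + 9)).
Normal form (A,B,C) = (k + 2, k + 8, k**3 + 27*k**2/2 + 121*k/2 + 90).
Set up (k + 2)·f(k+1) − (k + 7)·f(k) − (k**3 + 27*k**2/2 + 121*k/2 + 90) = 0.
Degrees (1,1,3) ⇒ d ≤ 5.
Match coefficients ⇒ f(k) = k*(k + 3)*(k + 4)*(k + 5)*(k + 8)/24.
Get s_k = R·t_k = k*(-k - 8)/(6*(k**2 + 8*k + 12)) with R(k) = B(k−1)f(k)/C(k) = k*(k + 3)*(k + 7)*(k + 8)/(12*(2*k + 9)).
Δs = 2*(-2*k - 9)/(k**4 + 18*k**3 + 113*k**2 + 288*k + 252), as required.
Σ_(k=0)^n t_k = s_(n+1) − s_(0) = ((-n**2 - 10*n - 9)/(6*(n**2 + 10*n + 21))) − (0), i.e. (-n**2 - 10*n - 9)/(6*(n**2 + 10*n + 21)).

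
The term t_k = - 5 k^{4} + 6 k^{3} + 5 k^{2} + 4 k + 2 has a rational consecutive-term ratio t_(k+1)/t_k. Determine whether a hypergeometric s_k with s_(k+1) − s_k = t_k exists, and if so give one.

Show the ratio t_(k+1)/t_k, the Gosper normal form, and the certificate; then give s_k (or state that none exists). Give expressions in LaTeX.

s_k = k \left(- k^{4} + 4 k^{3} - 3 k^{2} + k + 1\right)

t_(k+1)/t_k = (5*k**4 + 14*k**3 + 7*k**2 - 12*k - 12)/(5*k**4 - 6*k**3 - 5*k**2 - 4*k - 2).
So A=1 and B=1, with C=k**4 - 6*k**3/5 - k**2 - 4*k/5 - 2/5.
Set up (1)·f(k+1) − (1)·f(k) − (k**4 - 6*k**3/5 - k**2 - 4*k/5 - 2/5) = 0.
Bound: deg f ≤ 5.
Solve for f: f(k) = k*(k**4 - 4*k**3 + 3*k**2 - k - 1)/5 (degree 5 ≤ 5).
Then R = B(k−1)f/C = k*(k**4 - 4*k**3 + 3*k**2 - k - 1)/(5*k**4 - 6*k**3 - 5*k**2 - 4*k - 2), so s_k = R(k)·t_k = k*(-k**4 + 4*k**3 - 3*k**2 + k + 1).
Verify: -5*k**4 + 6*k**3 + 5*k**2 + 4*k + 2 matches t_k.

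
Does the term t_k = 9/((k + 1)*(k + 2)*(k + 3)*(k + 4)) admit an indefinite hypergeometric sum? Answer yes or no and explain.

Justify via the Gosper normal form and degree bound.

Yes. s_k = k*(k**2 + 6*k + 11)/(2*(k + 1)*(k + 2)*(k + 3)).

r(k) = (k + 1)/(k + 5) after simplifying.
So A=k + 1 and B=k + 5, with C=1.
Set up (k + 1)·f(k+1) − (k + 4)·f(k) − (1) = 0.
Bound: deg f ≤ 3.
Coefficient equations give f(k) = k*(k**2 + 6*k + 11)/18.
So s_k = (B(k−1)f/C)·t_k = (k*(k + 4)*(k**2 + 6*k + 11)/18)·t_k = k*(k**2 + 6*k + 11)/(2*(k + 1)*(k + 2)*(k + 3)).
Δs = 9/(k**4 + 10*k**3 + 35*k**2 + 50*k + 24), as required.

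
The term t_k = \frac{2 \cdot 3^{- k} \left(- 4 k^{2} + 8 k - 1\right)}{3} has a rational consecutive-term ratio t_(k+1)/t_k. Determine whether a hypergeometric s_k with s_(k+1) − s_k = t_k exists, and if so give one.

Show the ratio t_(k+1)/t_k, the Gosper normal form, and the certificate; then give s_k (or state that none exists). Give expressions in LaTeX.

s_k = 3^{- k} \left(4 k^{2} - 4 k + 1\right)

t_(k+1)/t_k = (4*k**2 - 3)/(3*(4*k**2 - 8*k + 1)).
A = 1/3, B = 1, C = k**2 - 2*k + 1/4.
f must satisfy (1/3)·f(k+1) − (1)·f(k) = k**2 - 2*k + 1/4.
Degrees (0,0,2) ⇒ d ≤ 2.
Match coefficients ⇒ f(k) = -3*(2*k - 1)**2/8.
Then R = B(k−1)f/C = -3*(2*k - 1)**2/(2*(4*k**2 - 8*k + 1)), so s_k = R(k)·t_k = (4*k**2 - 4*k + 1)/3**k.
s_(k+1) − s_k = 2*(-4*k**2 + 8*k - 1)/(3*3**k) = t_k.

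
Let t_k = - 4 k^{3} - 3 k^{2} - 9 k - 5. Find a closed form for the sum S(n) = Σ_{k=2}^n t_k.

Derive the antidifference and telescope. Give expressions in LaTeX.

t_(k+1)/t_k = (4*k**3 + 15*k**2 + 27*k + 21)/(4*k**3 + 3*k**2 + 9*k + 5).
Factor: A=1; B=1; C=k**3 + 3*k**2/4 + 9*k/4 + 5/4.
f must satisfy (1)·f(k+1) − (1)·f(k) = k**3 + 3*k**2/4 + 9*k/4 + 5/4.
Degrees (0,0,3) ⇒ d ≤ 4.
A polynomial solution: f(k) = k*(k**3 - k**2 + 4*k + 1)/4.
So s_k = (B(k−1)f/C)·t_k = (k*(k**3 - k**2 + 4*k + 1)/(4*k**3 + 3*k**2 + 9*k + 5))·t_k = k*(-k**3 + k**2 - 4*k - 1).
Verify: -4*k**3 - 3*k**2 - 9*k - 5 matches t_k.
Telescope: S(n) = s_(n+1) − s_(2) = -n**4 - 3*n**3 - 7*n**2 - 10*n - 5 − (-26) = -n**4 - 3*n**3 - 7*n**2 - 10*n + 21.

S(n) = - n^{4} - 3 n^{3} - 7 n^{2} - 10 n + 21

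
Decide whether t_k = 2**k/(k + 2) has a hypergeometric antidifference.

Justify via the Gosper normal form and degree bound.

The ratio is 2*(k + 2)/(k + 3).
A = 2*k + 4, B = k + 3, C = 1.
Solve (2*k + 4)·f(k+1) − (k + 2)·f(k) = 1.
From deg A=1, deg B=1, deg C=0: d=-1.
d = -1 < 0 ⇒ no nonzero polynomial f; not summable.

No — key equation has no polynomial f.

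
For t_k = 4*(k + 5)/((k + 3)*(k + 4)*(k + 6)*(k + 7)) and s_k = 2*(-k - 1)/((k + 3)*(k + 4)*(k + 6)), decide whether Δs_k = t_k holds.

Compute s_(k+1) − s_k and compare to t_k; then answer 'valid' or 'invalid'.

Invalid: residual 6*(-3*k - 17)/(k**5 + 25*k**4 + 245*k**3 + 1175*k**2 + 2754*k + 2520) ≠ 0.

s_(k+1) = 2*(-k - 2)/((k + 4)*(k + 5)*(k + 7))
s_(k+1) − s_k = 2*(2*k**2 + 11*k - 1)/(k**5 + 25*k**4 + 245*k**3 + 1175*k**2 + 2754*k + 2520)
(s_(k+1) − s_k) − t_k = 6*(-3*k - 17)/(k**5 + 25*k**4 + 245*k**3 + 1175*k**2 + 2754*k + 2520)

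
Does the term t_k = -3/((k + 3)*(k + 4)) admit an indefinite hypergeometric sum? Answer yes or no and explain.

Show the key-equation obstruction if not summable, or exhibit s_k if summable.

Compute t_(k+1)/t_k: get (k + 3)/(k + 5).
Normal form (A,B,C) = (k + 3, k + 5, 1).
Solve (k + 3)·f(k+1) − (k + 4)·f(k) = 1.
d = 1 from the (1,1,0) case.
Coefficient equations give f(k) = k/3.
Certificate R = B(k−1)f/C = k*(k + 4)/3 gives s_k = -k/(k + 3).
s_(k+1) − s_k = -3/(k**2 + 7*k + 12) = t_k.

Yes. s_k = -k/(k + 3).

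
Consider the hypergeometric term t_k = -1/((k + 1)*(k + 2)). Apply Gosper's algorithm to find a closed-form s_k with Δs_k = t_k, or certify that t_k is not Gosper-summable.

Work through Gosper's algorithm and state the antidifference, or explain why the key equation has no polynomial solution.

Ratio r(k) = (k + 1)/(k + 3).
Take A(k)=k + 1, B(k)=k + 3, C(k)=1.
f must satisfy (k + 1)·f(k+1) − (k + 2)·f(k) = 1.
Degrees (1,1,0) ⇒ d ≤ 1.
Match coefficients ⇒ f(k) = k.
Then R = B(k−1)f/C = k*(k + 2), so s_k = R(k)·t_k = -k/(k + 1).
Verify: -1/(k**2 + 3*k + 2) matches t_k.

s_k = -k/(k + 1)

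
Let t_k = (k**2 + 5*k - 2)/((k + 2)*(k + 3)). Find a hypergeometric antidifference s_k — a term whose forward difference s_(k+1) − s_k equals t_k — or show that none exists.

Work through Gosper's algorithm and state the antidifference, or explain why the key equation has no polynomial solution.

s_k = k*(k - 2)/(k + 2)

The ratio is (k + 2)*(5*k + (k + 1)**2 + 3)/((k + 4)*(k**2 + 5*k - 2)).
So A=k + 2 and B=k + 4, with C=k**2 + 5*k - 2.
Set up (k + 2)·f(k+1) − (k + 3)·f(k) − (k**2 + 5*k - 2) = 0.
d = 2 from the (1,1,2) case.
Solve for f: f(k) = k*(k - 2) (degree 2 ≤ 2).
Then R = B(k−1)f/C = k*(k - 2)*(k + 3)/(k**2 + 5*k - 2), so s_k = R(k)·t_k = k*(k - 2)/(k + 2).
Verify: (k**2 + 5*k - 2)/(k**2 + 5*k + 6) matches t_k.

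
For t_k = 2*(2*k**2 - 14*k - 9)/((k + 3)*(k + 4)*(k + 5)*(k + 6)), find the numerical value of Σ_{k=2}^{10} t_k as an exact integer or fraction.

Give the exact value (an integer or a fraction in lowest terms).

Step 1: r(k) = (2*k**3 - 4*k**2 - 51*k - 63)/(2*k**3 - 107*k - 63).
Normal form (A,B,C) = (k + 3, k + 7, k**2 - 7*k - 9/2).
Set up (k + 3)·f(k+1) − (k + 6)·f(k) − (k**2 - 7*k - 9/2) = 0.
From deg A=1, deg B=1, deg C=2: d=3.
Coefficient equations give f(k) = -k*(k**2 + 132*k + 47)/120.
R(k) = B(k−1)·f(k)/C(k) = -k*(k + 6)*(k**2 + 132*k + 47)/(60*(2*k**2 - 14*k - 9)); s_k = R·t_k = k*(-k**2 - 132*k - 47)/(30*(k + 3)*(k + 4)*(k + 5)).
Δs = 2*(2*k**2 - 14*k - 9)/(k**4 + 18*k**3 + 119*k**2 + 342*k + 360), as required.
Σ_(k=2)^(10) t_k = s_(11) − s_(2) = -99/560 − (-1/10) = -43/560.

Σ = -43/560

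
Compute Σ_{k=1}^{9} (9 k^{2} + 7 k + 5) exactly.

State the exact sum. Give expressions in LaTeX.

r(k) = (9*k**2 + 25*k + 21)/(9*k**2 + 7*k + 5) after simplifying.
A = 1, B = 1, C = k**2 + 7*k/9 + 5/9.
f must satisfy (1)·f(k+1) − (1)·f(k) = k**2 + 7*k/9 + 5/9.
Bound: deg f ≤ 3.
Coefficient equations give f(k) = k*(3*k**2 - k + 3)/9.
Then R = B(k−1)f/C = k*(3*k**2 - k + 3)/(9*k**2 + 7*k + 5), so s_k = R(k)·t_k = k*(3*k**2 - k + 3).
Verify: 9*k**2 + 7*k + 5 matches t_k.
Evaluate s at k=10 and k=1: 2930 and 5; difference 2925.

Σ = 2925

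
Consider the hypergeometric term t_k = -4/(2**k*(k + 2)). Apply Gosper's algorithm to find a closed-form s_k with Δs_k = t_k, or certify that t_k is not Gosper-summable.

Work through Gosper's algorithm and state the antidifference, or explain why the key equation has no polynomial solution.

The ratio is (k + 2)/(2*(k + 3)).
Take A(k)=k/2 + 1, B(k)=k + 3, C(k)=1.
Set up (k/2 + 1)·f(k+1) − (k + 2)·f(k) − (1) = 0.
Degrees (1,1,0) ⇒ d ≤ -1.
d = -1 < 0 ⇒ no nonzero polynomial f; not summable.

none — t_k is not Gosper-summable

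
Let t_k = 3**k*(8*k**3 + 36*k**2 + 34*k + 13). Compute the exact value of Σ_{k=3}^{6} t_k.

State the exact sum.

Σ = 2986740

Compute t_(k+1)/t_k: get 3*(8*k**3 + 60*k**2 + 130*k + 91)/(8*k**3 + 36*k**2 + 34*k + 13).
So A=3 and B=1, with C=k**3 + 9*k**2/2 + 17*k/4 + 13/8.
Solve (3)·f(k+1) − (1)·f(k) = k**3 + 9*k**2/2 + 17*k/4 + 13/8.
d = 3 from the (0,0,3) case.
A polynomial solution: f(k) = (4*k**3 - k + 2)/8.
So s_k = (B(k−1)f/C)·t_k = ((4*k**3 - k + 2)/(8*k**3 + 36*k**2 + 34*k + 13))·t_k = 3**k*(4*k**3 - k + 2).
s_(k+1) − s_k = 3**k*(8*k**3 + 36*k**2 + 34*k + 13) = t_k.
Evaluate s at k=7 and k=3: 2989629 and 2889; difference 2986740.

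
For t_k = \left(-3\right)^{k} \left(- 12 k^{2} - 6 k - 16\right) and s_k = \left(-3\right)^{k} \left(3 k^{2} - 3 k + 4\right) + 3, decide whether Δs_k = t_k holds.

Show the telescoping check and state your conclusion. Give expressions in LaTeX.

Valid: the claim telescopes to t_k.

s_(k+1) = -3*(-3)**k*(-3*k + 3*(k + 1)**2 + 1) + 3
s_(k+1) − s_k = (-3)**k*(-12*k**2 - 6*k - 16)
(s_(k+1) − s_k) − t_k = 0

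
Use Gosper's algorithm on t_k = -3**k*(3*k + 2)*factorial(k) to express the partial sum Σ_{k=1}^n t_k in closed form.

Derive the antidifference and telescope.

t_(k+1)/t_k = 3*(k + 1)*(3*k + 5)/(3*k + 2).
Take A(k)=3*k + 3, B(k)=1, C(k)=k + 2/3.
f must satisfy (3*k + 3)·f(k+1) − (1)·f(k) = k + 2/3.
From deg A=1, deg B=0, deg C=1: d=0.
Coefficient equations give f(k) = 1/3.
R(k) = B(k−1)·f(k)/C(k) = 1/(3*k + 2); s_k = R·t_k = -3**k*factorial(k).
Δs = -3**k*(3*k + 2)*factorial(k), as required.
s_(n+1) = -3**(n + 1)*factorial(n + 1) and s_(1) = -3, so S(n) = -3*3**n*factorial(n + 1) + 3.

S(n) = -3*3**n*factorial(n + 1) + 3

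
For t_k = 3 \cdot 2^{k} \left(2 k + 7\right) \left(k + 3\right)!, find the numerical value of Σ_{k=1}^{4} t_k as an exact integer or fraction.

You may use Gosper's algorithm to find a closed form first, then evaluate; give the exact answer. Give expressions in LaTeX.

Σ = 3870576

r(k) = 2*(k + 4)*(2*k + 9)/(2*k + 7) after simplifying.
So A=2*k + 8 and B=1, with C=k + 7/2.
f must satisfy (2*k + 8)·f(k+1) − (1)·f(k) = k + 7/2.
Degrees (1,0,1) ⇒ d ≤ 0.
Solving with deg f ≤ 0: f(k) = 1/2.
So s_k = (B(k−1)f/C)·t_k = (1/(2*k + 7))·t_k = 3*2**k*factorial(k + 3).
Check: Δs_k = 3*2**k*(2*k + 7)*factorial(k + 3). ✓
Σ_(k=1)^(4) t_k = s_(5) − s_(1) = 3870720 − (144) = 3870576.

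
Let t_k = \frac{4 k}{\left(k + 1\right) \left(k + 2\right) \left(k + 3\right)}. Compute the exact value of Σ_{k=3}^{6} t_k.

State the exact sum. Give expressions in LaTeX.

Step 1: r(k) = (k + 1)**2/(k*(k + 4)).
Take A(k)=k + 1, B(k)=k + 4, C(k)=k.
Set up (k + 1)·f(k+1) − (k + 3)·f(k) − (k) = 0.
Bound: deg f ≤ 2.
Solving with deg f ≤ 2: f(k) = k*(k - 1)/4.
Then R = B(k−1)f/C = (k - 1)*(k + 3)/4, so s_k = R(k)·t_k = k*(k - 1)/((k + 1)*(k + 2)).
Δs = 4*k/(k**3 + 6*k**2 + 11*k + 6), as required.
Σ_(k=3)^(6) t_k = s_(7) − s_(3) = 7/12 − (3/10) = 17/60.

Σ = 17/60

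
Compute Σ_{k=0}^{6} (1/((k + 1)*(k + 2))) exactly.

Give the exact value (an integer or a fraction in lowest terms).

Σ = 7/8

Ratio r(k) = (k + 1)/(k + 3).
Take A(k)=k + 1, B(k)=k + 3, C(k)=1.
Need (k + 1)·f(k+1) − (k + 2)·f(k) = 1.
Degrees (1,1,0) ⇒ d ≤ 1.
Coefficient equations give f(k) = k.
Certificate R = B(k−1)f/C = k*(k + 2) gives s_k = k/(k + 1).
Δs = 1/(k**2 + 3*k + 2), as required.
Sum = s_(7) − s_(0); s_(7) = 7/8, s_(0) = 0 ⇒ 7/8.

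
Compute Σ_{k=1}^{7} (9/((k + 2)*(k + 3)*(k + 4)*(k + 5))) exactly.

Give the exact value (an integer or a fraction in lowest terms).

Σ = 21/440

The ratio is (k + 2)/(k + 6).
Gosper form: A/B · C(k+1)/C(k) with A=k + 2, B=k + 6, C=1.
Set up (k + 2)·f(k+1) − (k + 5)·f(k) − (1) = 0.
Degrees (1,1,0) ⇒ d ≤ 3.
Match coefficients ⇒ f(k) = k*(k**2 + 9*k + 26)/72.
Get s_k = R·t_k = k*(k**2 + 9*k + 26)/(8*(k + 2)*(k + 3)*(k + 4)) with R(k) = B(k−1)f(k)/C(k) = k*(k + 5)*(k**2 + 9*k + 26)/72.
Δs = 9/(k**4 + 14*k**3 + 71*k**2 + 154*k + 120), as required.
Telescoping: Σ = s_(8) − s_(1) = 27/220 − (3/40) = 21/440.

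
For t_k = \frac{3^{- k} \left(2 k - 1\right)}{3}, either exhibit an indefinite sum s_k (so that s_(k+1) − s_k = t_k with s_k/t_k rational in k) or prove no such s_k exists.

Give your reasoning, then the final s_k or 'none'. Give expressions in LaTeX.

s_k = - 3^{- k} k

Compute t_(k+1)/t_k: get (2*k + 1)/(3*(2*k - 1)).
Take A(k)=1/3, B(k)=1, C(k)=k - 1/2.
Need (1/3)·f(k+1) − (1)·f(k) = k - 1/2.
deg f ≤ 1 (via 0,0,1).
Solving with deg f ≤ 1: f(k) = -3*k/2.
Get s_k = R·t_k = -k/3**k with R(k) = B(k−1)f(k)/C(k) = -3*k/(2*k - 1).
s_(k+1) − s_k = (2*k - 1)/(3*3**k) = t_k.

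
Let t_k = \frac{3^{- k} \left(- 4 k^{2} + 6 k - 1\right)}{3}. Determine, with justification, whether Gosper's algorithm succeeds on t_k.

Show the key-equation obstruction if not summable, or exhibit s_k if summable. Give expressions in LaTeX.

Yes. s_k = 3^{- k} \left(2 k^{2} - k + 1\right).

r(k) = (4*k**2 + 2*k - 1)/(3*(4*k**2 - 6*k + 1)) after simplifying.
Normal form (A,B,C) = (1/3, 1, k**2 - 3*k/2 + 1/4).
Need (1/3)·f(k+1) − (1)·f(k) = k**2 - 3*k/2 + 1/4.
Degrees (0,0,2) ⇒ d ≤ 2.
Solve for f: f(k) = -3*(2*k**2 - k + 1)/4 (degree 2 ≤ 2).
So s_k = (B(k−1)f/C)·t_k = (-3*(2*k**2 - k + 1)/(4*k**2 - 6*k + 1))·t_k = (2*k**2 - k + 1)/3**k.
Check: Δs_k = (-4*k**2 + 6*k - 1)/(3*3**k). ✓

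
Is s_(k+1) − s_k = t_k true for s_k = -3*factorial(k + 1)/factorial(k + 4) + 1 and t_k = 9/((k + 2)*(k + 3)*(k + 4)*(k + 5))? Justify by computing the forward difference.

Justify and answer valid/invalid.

s_(k+1) = -3*factorial(k + 2)/factorial(k + 5) + 1
s_(k+1) − s_k = 9/((k + 2)*(k + 3)*(k + 4)*(k + 5))
(s_(k+1) − s_k) − t_k = 0

valid (s_(k+1) − s_k reduces to t_k)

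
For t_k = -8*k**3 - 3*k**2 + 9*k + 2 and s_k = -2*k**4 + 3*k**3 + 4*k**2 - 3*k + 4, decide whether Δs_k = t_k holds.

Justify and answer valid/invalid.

s_(k+1) = -2*k**4 - 5*k**3 + k**2 + 6*k + 6
s_(k+1) − s_k = -8*k**3 - 3*k**2 + 9*k + 2
(s_(k+1) − s_k) − t_k = 0

Valid: the claim telescopes to t_k.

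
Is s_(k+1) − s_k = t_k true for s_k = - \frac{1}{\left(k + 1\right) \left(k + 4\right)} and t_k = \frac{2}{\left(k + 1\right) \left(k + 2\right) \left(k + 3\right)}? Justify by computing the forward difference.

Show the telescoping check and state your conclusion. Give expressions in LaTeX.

s_(k+1) = -1/((k + 2)*(k + 5))
s_(k+1) − s_k = 2*(k + 3)/(k**4 + 12*k**3 + 49*k**2 + 78*k + 40)
(s_(k+1) − s_k) − t_k = 2*(-3*k - 11)/(k**5 + 15*k**4 + 85*k**3 + 225*k**2 + 274*k + 120)

Invalid: residual \frac{2 \left(- 3 k - 11\right)}{k^{5} + 15 k^{4} + 85 k^{3} + 225 k^{2} + 274 k + 120} ≠ 0.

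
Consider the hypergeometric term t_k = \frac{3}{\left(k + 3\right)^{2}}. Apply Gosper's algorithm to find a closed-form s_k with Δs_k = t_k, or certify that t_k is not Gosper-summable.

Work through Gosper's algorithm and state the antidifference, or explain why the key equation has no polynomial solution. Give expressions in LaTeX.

not Gosper-summable; s_k does not exist

r(k) = (k + 3)**2/(k + 4)**2 after simplifying.
Gosper form: A/B · C(k+1)/C(k) with A=k**2 + 6*k + 9, B=k**2 + 8*k + 16, C=1.
Solve (k**2 + 6*k + 9)·f(k+1) − (k**2 + 6*k + 9)·f(k) = 1.
d = 0 from the (2,2,0) case.
Generic f = c0 gives residual -1; -1 = 0 cannot hold, so t_k is not Gosper-summable.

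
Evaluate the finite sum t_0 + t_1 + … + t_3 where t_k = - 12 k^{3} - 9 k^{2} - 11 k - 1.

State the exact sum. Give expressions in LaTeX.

Σ = -628

The ratio is (12*k**3 + 45*k**2 + 65*k + 33)/(12*k**3 + 9*k**2 + 11*k + 1).
Normal form (A,B,C) = (1, 1, k**3 + 3*k**2/4 + 11*k/12 + 1/12).
Need (1)·f(k+1) − (1)·f(k) = k**3 + 3*k**2/4 + 11*k/12 + 1/12.
From deg A=0, deg B=0, deg C=3: d=4.
A polynomial solution: f(k) = k*(3*k**3 - 3*k**2 + 4*k - 3)/12.
Certificate R = B(k−1)f/C = k*(3*k**3 - 3*k**2 + 4*k - 3)/(12*k**3 + 9*k**2 + 11*k + 1) gives s_k = k*(-3*k**3 + 3*k**2 - 4*k + 3).
Check: Δs_k = -12*k**3 - 9*k**2 - 11*k - 1. ✓
Evaluate s at k=4 and k=0: -628 and 0; difference -628.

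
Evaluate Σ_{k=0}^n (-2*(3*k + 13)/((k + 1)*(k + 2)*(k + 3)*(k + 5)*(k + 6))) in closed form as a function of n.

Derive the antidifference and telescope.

t_(k+1)/t_k = (k + 1)*(k + 5)*(3*k + 16)/((k + 4)*(k + 7)*(3*k + 13)).
Gosper form: A/B · C(k+1)/C(k) with A=k + 1, B=k + 7, C=k**2 + 25*k/3 + 52/3.
Key eq: (k + 1)·f(k+1) = (k + 6)·f(k) + (k**2 + 25*k/3 + 52/3).
d = 5 from the (1,1,2) case.
Coefficient equations give f(k) = k*(k + 3)*(k + 4)*(k**2 + 8*k + 17)/30.
Certificate R = B(k−1)f/C = k*(k + 3)*(k + 6)*(k**2 + 8*k + 17)/(10*(3*k + 13)) gives s_k = k*(-k**2 - 8*k - 17)/(5*(k**3 + 8*k**2 + 17*k + 10)).
s_(k+1) − s_k = 2*(-3*k - 13)/(k**5 + 17*k**4 + 107*k**3 + 307*k**2 + 396*k + 180) = t_k.
Telescope: S(n) = s_(n+1) − s_(0) = (-n**3 - 11*n**2 - 36*n - 26)/(5*(n**3 + 11*n**2 + 36*n + 36)) − (0) = (-n**3 - 11*n**2 - 36*n - 26)/(5*(n**3 + 11*n**2 + 36*n + 36)).

S(n) = (-n**3 - 11*n**2 - 36*n - 26)/(5*(n**3 + 11*n**2 + 36*n + 36))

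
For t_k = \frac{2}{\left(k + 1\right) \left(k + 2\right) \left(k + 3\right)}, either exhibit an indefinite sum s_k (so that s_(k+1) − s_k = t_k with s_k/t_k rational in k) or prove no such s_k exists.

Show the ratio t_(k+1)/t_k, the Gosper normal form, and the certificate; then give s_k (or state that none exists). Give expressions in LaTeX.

s_k = \frac{k \left(k + 3\right)}{2 \left(k + 1\right) \left(k + 2\right)}

The ratio is (k + 1)/(k + 4).
Gosper form: A/B · C(k+1)/C(k) with A=k + 1, B=k + 4, C=1.
Solve (k + 1)·f(k+1) − (k + 3)·f(k) = 1.
Degrees (1,1,0) ⇒ d ≤ 2.
Coefficient equations give f(k) = k*(k + 3)/4.
Certificate R = B(k−1)f/C = k*(k + 3)**2/4 gives s_k = k*(k + 3)/(2*(k + 1)*(k + 2)).
Δs = 2/(k**3 + 6*k**2 + 11*k + 6), as required.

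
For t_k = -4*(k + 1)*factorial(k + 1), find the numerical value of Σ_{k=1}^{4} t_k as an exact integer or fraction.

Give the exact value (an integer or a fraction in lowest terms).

Σ = -2872

t_(k+1)/t_k = (k + 2)**2/(k + 1).
Gosper form: A/B · C(k+1)/C(k) with A=k + 2, B=1, C=k + 1.
Need (k + 2)·f(k+1) − (1)·f(k) = k + 1.
From deg A=1, deg B=0, deg C=1: d=0.
Coefficient equations give f(k) = 1.
R(k) = B(k−1)·f(k)/C(k) = 1/(k + 1); s_k = R·t_k = -4*factorial(k + 1).
Δs = -4*(k + 1)*factorial(k + 1), as required.
Evaluate s at k=5 and k=1: -2880 and -8; difference -2872.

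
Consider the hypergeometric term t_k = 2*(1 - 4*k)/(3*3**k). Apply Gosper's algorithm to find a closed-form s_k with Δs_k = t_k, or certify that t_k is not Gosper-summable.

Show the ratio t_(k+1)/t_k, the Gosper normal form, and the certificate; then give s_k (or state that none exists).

s_k = (4*k + 1)/3**k

The ratio is (4*k + 3)/(3*(4*k - 1)).
Take A(k)=1/3, B(k)=1, C(k)=k - 1/4.
Solve (1/3)·f(k+1) − (1)·f(k) = k - 1/4.
d = 1 from the (0,0,1) case.
A polynomial solution: f(k) = -3*(4*k + 1)/8.
R(k) = B(k−1)·f(k)/C(k) = -3*(4*k + 1)/(2*(4*k - 1)); s_k = R·t_k = (4*k + 1)/3**k.
Δs = 2*(1 - 4*k)/(3*3**k), as required.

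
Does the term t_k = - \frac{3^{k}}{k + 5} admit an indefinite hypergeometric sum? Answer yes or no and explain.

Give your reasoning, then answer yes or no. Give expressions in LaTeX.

No. Not Gosper-summable.

The ratio is 3*(k + 5)/(k + 6).
Take A(k)=3*k + 15, B(k)=k + 6, C(k)=1.
Solve (3*k + 15)·f(k+1) − (k + 5)·f(k) = 1.
From deg A=1, deg B=1, deg C=0: d=-1.
Bound -1 < 0, so the key equation has no polynomial solution.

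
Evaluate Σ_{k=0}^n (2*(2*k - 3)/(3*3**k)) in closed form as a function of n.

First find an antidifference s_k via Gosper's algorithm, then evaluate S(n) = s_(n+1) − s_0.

S(n) = -2 - 2*n/(3*3**n)

Compute t_(k+1)/t_k: get (2*k - 1)/(3*(2*k - 3)).
Gosper form: A/B · C(k+1)/C(k) with A=1/3, B=1, C=k - 3/2.
Need (1/3)·f(k+1) − (1)·f(k) = k - 3/2.
deg f ≤ 1 (via 0,0,1).
Solving with deg f ≤ 1: f(k) = -3*(k - 1)/2.
R(k) = B(k−1)·f(k)/C(k) = -3*(k - 1)/(2*k - 3); s_k = R·t_k = 2*(1 - k)/3**k.
s_(k+1) − s_k = 2*(2*k - 3)/(3*3**k) = t_k.
Σ_(k=0)^n t_k = s_(n+1) − s_(0) = (-2*3**(-n - 1)*n) − (2), i.e. -2 - 2*n/(3*3**n).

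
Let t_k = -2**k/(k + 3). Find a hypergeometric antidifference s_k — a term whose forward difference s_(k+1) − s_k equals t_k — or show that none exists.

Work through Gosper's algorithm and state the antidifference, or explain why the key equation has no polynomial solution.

Ratio r(k) = 2*(k + 3)/(k + 4).
A = 2*k + 6, B = k + 4, C = 1.
Set up (2*k + 6)·f(k+1) − (k + 3)·f(k) − (1) = 0.
deg f ≤ -1 (via 1,1,0).
deg f ≤ -1 is impossible — no certificate.

no hypergeometric antidifference exists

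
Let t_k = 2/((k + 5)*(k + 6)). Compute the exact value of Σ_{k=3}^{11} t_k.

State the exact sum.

Σ = 9/68

Ratio r(k) = (k + 5)/(k + 7).
Normal form (A,B,C) = (k + 5, k + 7, 1).
f must satisfy (k + 5)·f(k+1) − (k + 6)·f(k) = 1.
deg f ≤ 1 (via 1,1,0).
Solve for f: f(k) = k/5 (degree 1 ≤ 1).
So s_k = (B(k−1)f/C)·t_k = (k*(k + 6)/5)·t_k = 2*k/(5*(k + 5)).
s_(k+1) − s_k = 2/(k**2 + 11*k + 30) = t_k.
Telescoping: Σ = s_(12) − s_(3) = 24/85 − (3/20) = 9/68.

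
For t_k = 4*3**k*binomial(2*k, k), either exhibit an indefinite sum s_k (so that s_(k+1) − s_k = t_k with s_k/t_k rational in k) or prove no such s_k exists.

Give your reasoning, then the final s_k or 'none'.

Step 1: r(k) = 6*(2*k + 1)/(k + 1).
Factor: A=12*k + 6; B=k + 1; C=1.
Solve (12*k + 6)·f(k+1) − (k)·f(k) = 1.
d = -1 from the (1,1,0) case.
Negative degree bound (-1): no f exists, t_k not Gosper-summable.

no hypergeometric antidifference exists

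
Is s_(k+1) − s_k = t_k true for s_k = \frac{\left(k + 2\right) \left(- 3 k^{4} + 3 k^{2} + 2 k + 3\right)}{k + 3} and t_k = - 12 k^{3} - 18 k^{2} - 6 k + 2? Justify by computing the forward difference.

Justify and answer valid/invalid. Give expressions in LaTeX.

s_(k+1) = (k + 3)*(2*k - 3*(k + 1)**4 + 3*(k + 1)**2 + 5)/(k + 4)
s_(k+1) − s_k = (-12*k**5 - 93*k**4 - 222*k**3 - 193*k**2 - 40*k + 21)/(k**2 + 7*k + 12)
(s_(k+1) − s_k) − t_k = 3*(3*k**4 + 18*k**3 + 21*k**2 + 6*k - 1)/(k**2 + 7*k + 12)

Invalid: residual \frac{3 \left(3 k^{4} + 18 k^{3} + 21 k^{2} + 6 k - 1\right)}{k^{2} + 7 k + 12} ≠ 0.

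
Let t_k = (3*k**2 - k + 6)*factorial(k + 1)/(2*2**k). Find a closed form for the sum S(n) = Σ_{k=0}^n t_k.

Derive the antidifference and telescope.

S(n) = 2**(-n - 1)*(2**(n + 3) + 3*n**3*factorial(n) + 8*n**2*factorial(n) + 3*n*factorial(n) - 2*factorial(n))

The ratio is (k + 2)*(-k + 3*(k + 1)**2 + 5)/(2*(3*k**2 - k + 6)).
Take A(k)=k/2 + 1, B(k)=1, C(k)=k**2 - k/3 + 2.
Set up (k/2 + 1)·f(k+1) − (1)·f(k) − (k**2 - k/3 + 2) = 0.
Bound: deg f ≤ 1.
Match coefficients ⇒ f(k) = 2*(3*k - 4)/3.
Certificate R = B(k−1)f/C = 2*(3*k - 4)/(3*k**2 - k + 6) gives s_k = (3*k - 4)*factorial(k + 1)/2**k.
s_(k+1) − s_k = (3*k**2 - k + 6)*factorial(k + 1)/(2*2**k) = t_k.
Σ_(k=0)^n t_k = s_(n+1) − s_(0) = (2**(-n - 1)*(3*n - 1)*factorial(n + 2)) − (-4), i.e. 2**(-n - 1)*(2**(n + 3) + 3*n**3*factorial(n) + 8*n**2*factorial(n) + 3*n*factorial(n) - 2*factorial(n)).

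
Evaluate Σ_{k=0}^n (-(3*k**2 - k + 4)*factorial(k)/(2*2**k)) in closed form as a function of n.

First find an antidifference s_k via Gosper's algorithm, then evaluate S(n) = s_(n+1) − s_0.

Compute t_(k+1)/t_k: get (k + 1)*(-k + 3*(k + 1)**2 + 3)/(2*(3*k**2 - k + 4)).
Gosper form: A/B · C(k+1)/C(k) with A=k/2 + 1/2, B=1, C=k**2 - k/3 + 4/3.
Need (k/2 + 1/2)·f(k+1) − (1)·f(k) = k**2 - k/3 + 4/3.
Degrees (1,0,2) ⇒ d ≤ 1.
Coefficient equations give f(k) = 2*(3*k - 1)/3.
Certificate R = B(k−1)f/C = 2*(3*k - 1)/(3*k**2 - k + 4) gives s_k = -(3*k - 1)*factorial(k)/2**k.
s_(k+1) − s_k = -(3*k**2 - k + 4)*factorial(k)/(2*2**k) = t_k.
s_(n+1) = -2**(-n - 1)*(3*n + 2)*factorial(n + 1) and s_(0) = 1, so S(n) = -2**(-n - 1)*(2**(n + 1) + 3*n**2*factorial(n) + 5*n*factorial(n) + 2*factorial(n)).

S(n) = -2**(-n - 1)*(2**(n + 1) + 3*n**2*factorial(n) + 5*n*factorial(n) + 2*factorial(n))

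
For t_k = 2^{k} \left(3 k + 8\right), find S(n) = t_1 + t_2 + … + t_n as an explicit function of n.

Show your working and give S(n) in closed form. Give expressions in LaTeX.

S(n) = 6 \cdot 2^{n} n + 10 \cdot 2^{n} - 10

r(k) = 2*(3*k + 11)/(3*k + 8) after simplifying.
Factor: A=2; B=1; C=k + 8/3.
Set up (2)·f(k+1) − (1)·f(k) − (k + 8/3) = 0.
deg f ≤ 1 (via 0,0,1).
Coefficient equations give f(k) = (3*k + 2)/3.
Certificate R = B(k−1)f/C = (3*k + 2)/(3*k + 8) gives s_k = 2**k*(3*k + 2).
Check: Δs_k = 2**k*(3*k + 8). ✓
Telescope: S(n) = s_(n+1) − s_(1) = 2**(n + 1)*(3*n + 5) − (10) = 6*2**n*n + 10*2**n - 10.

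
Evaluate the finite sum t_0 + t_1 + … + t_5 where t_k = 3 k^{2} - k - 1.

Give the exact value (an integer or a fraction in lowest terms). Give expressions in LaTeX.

Step 1: r(k) = (k - 3*(k + 1)**2 + 2)/(-3*k**2 + k + 1).
Gosper form: A/B · C(k+1)/C(k) with A=1, B=1, C=k**2 - k/3 - 1/3.
Key eq: (1)·f(k+1) = (1)·f(k) + (k**2 - k/3 - 1/3).
d = 3 from the (0,0,2) case.
Solve for f: f(k) = k**2*(k - 2)/3 (degree 3 ≤ 3).
Certificate R = B(k−1)f/C = k**2*(k - 2)/(3*k**2 - k - 1) gives s_k = k**2*(k - 2).
Check: Δs_k = 3*k**2 - k - 1. ✓
Σ_(k=0)^(5) t_k = s_(6) − s_(0) = 144 − (0) = 144.

Σ = 144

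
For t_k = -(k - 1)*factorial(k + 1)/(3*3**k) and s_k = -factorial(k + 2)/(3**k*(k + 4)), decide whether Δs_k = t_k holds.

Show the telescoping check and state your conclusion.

Invalid: residual 2*(k**2 + 3*k - 7)*factorial(k + 1)/(3*3**k*(k + 4)*(k + 5)) ≠ 0.

s_(k+1) = -factorial(k + 3)/(3*3**k*(k + 5))
s_(k+1) − s_k = -(k**2 + 4*k - 3)*factorial(k + 2)/(3*3**k*(k + 4)*(k + 5))
(s_(k+1) − s_k) − t_k = 2*(k**2 + 3*k - 7)*factorial(k + 1)/(3*3**k*(k + 4)*(k + 5))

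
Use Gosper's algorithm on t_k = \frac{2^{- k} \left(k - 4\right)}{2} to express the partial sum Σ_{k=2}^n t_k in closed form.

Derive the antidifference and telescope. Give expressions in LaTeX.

r(k) = (k - 3)/(2*(k - 4)) after simplifying.
So A=1/2 and B=1, with C=k - 4.
f must satisfy (1/2)·f(k+1) − (1)·f(k) = k - 4.
From deg A=0, deg B=0, deg C=1: d=1.
A polynomial solution: f(k) = -2*(k - 3).
R(k) = B(k−1)·f(k)/C(k) = -2*(k - 3)/(k - 4); s_k = R·t_k = (3 - k)/2**k.
Δs = (k - 4)/(2*2**k), as required.
Σ_(k=2)^n t_k = s_(n+1) − s_(2) = (2**(-n - 1)*(2 - n)) − (1/4), i.e. 2**(-n - 2)*(-2**n - 2*n + 4).

S(n) = 2^{- n - 2} \left(- 2^{n} - 2 n + 4\right)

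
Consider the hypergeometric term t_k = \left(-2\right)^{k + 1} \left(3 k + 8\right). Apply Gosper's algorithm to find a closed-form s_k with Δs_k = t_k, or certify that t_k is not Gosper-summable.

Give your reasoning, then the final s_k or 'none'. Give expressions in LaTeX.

Step 1: r(k) = 2*(-3*k - 11)/(3*k + 8).
Gosper form: A/B · C(k+1)/C(k) with A=-2, B=1, C=k + 8/3.
Set up (-2)·f(k+1) − (1)·f(k) − (k + 8/3) = 0.
d = 1 from the (0,0,1) case.
A polynomial solution: f(k) = -(k + 2)/3.
Then R = B(k−1)f/C = -(k + 2)/(3*k + 8), so s_k = R(k)·t_k = 2*(-2)**k*(k + 2).
Δs = (-2)**(k + 1)*(3*k + 8), as required.

s_k = 2 \left(-2\right)^{k} \left(k + 2\right)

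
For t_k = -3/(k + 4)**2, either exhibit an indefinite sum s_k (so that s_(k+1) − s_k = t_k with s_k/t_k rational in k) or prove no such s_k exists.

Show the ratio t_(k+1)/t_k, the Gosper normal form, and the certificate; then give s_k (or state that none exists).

none (Gosper's algorithm certifies no s_k)

Ratio r(k) = (k + 4)**2/(k + 5)**2.
Gosper form: A/B · C(k+1)/C(k) with A=k**2 + 8*k + 16, B=k**2 + 10*k + 25, C=1.
Set up (k**2 + 8*k + 16)·f(k+1) − (k**2 + 8*k + 16)·f(k) − (1) = 0.
deg f ≤ 0 (via 2,2,0).
Put f(k) = c0: A·f(k+1) − B(k−1)·f(k) − C = -1; need -1 = 0 — inconsistent ⇒ no f, not summable.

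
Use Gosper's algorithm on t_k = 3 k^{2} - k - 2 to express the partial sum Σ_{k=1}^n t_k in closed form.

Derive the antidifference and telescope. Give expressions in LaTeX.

The ratio is k*(3*k + 5)/(3*k**2 - k - 2).
So A=1 and B=1, with C=k**2 - k/3 - 2/3.
Set up (1)·f(k+1) − (1)·f(k) − (k**2 - k/3 - 2/3) = 0.
Bound: deg f ≤ 3.
Solve for f: f(k) = k*(k**2 - 2*k - 1)/3 (degree 3 ≤ 3).
So s_k = (B(k−1)f/C)·t_k = (k*(k**2 - 2*k - 1)/((k - 1)*(3*k + 2)))·t_k = k*(k**2 - 2*k - 1).
Verify: 3*k**2 - k - 2 matches t_k.
Telescope: S(n) = s_(n+1) − s_(1) = n**3 + n**2 - 2*n - 2 − (-2) = n*(n**2 + n - 2).

S(n) = n \left(n^{2} + n - 2\right)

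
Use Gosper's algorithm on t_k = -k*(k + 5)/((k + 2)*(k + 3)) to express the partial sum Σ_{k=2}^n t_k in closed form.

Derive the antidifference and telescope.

Ratio r(k) = (k + 1)*(k + 2)*(k + 6)/(k*(k + 4)*(k + 5)).
Take A(k)=k + 2, B(k)=k + 4, C(k)=k**2 + 5*k.
Need (k + 2)·f(k+1) − (k + 3)·f(k) = k**2 + 5*k.
From deg A=1, deg B=1, deg C=2: d=2.
A polynomial solution: f(k) = k*(k - 1).
Then R = B(k−1)f/C = (k - 1)*(k + 3)/(k + 5), so s_k = R(k)·t_k = k*(1 - k)/(k + 2).
Δs = k*(-k - 5)/(k**2 + 5*k + 6), as required.
Σ_(k=2)^n t_k = s_(n+1) − s_(2) = (n*(-n - 1)/(n + 3)) − (-1/2), i.e. (-2*n**2 - n + 3)/(2*(n + 3)).

S(n) = (-2*n**2 - n + 3)/(2*(n + 3))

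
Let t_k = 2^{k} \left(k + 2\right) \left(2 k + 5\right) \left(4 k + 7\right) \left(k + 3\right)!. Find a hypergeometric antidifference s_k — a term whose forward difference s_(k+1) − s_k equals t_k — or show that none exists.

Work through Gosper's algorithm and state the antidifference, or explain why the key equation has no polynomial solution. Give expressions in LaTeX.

Compute t_(k+1)/t_k: get 2*(k + 3)*(k + 4)*(2*k + 7)*(4*k + 11)/((k + 2)*(2*k + 5)*(4*k + 7)).
So A=2*k + 8 and B=1, with C=k**3 + 25*k**2/4 + 103*k/8 + 35/4.
Set up (2*k + 8)·f(k+1) − (1)·f(k) − (k**3 + 25*k**2/4 + 103*k/8 + 35/4) = 0.
Bound: deg f ≤ 2.
A polynomial solution: f(k) = (4*k**2 + 3*k + 2)/8.
Certificate R = B(k−1)f/C = (4*k**2 + 3*k + 2)/((k + 2)*(2*k + 5)*(4*k + 7)) gives s_k = 2**k*(4*k**2 + 3*k + 2)*factorial(k + 3).
Δs = 2**k*(k + 2)*(2*k + 5)*(4*k + 7)*factorial(k + 3), as required.

s_k = 2^{k} \left(4 k^{2} + 3 k + 2\right) \left(k + 3\right)!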